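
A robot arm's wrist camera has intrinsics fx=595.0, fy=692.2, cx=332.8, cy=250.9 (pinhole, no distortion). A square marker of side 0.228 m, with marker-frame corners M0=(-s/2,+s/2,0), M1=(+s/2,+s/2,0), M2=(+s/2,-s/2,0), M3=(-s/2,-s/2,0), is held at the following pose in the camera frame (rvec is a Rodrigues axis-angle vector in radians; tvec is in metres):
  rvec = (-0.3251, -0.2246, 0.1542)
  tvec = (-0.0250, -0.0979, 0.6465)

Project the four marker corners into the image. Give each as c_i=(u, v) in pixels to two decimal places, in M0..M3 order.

Intrinsics K: fx=595.0, fy=692.2, cx=332.8, cy=250.9
Marker side s = 0.228 m; corners in marker frame (Z=0):
  M0 = (-0.1140, +0.1140, 0)
  M1 = (+0.1140, +0.1140, 0)
  M2 = (+0.1140, -0.1140, 0)
  M3 = (-0.1140, -0.1140, 0)
rvec = (-0.3251, -0.2246, 0.1542), |rvec| = θ = 0.42416 rad = 24.303°
Rodrigues: sinθ=0.41156, 1−cosθ=0.08862; R = I + sinθ·[k]× + (1−cosθ)·[k]×²:
    [+0.96344 -0.11365 -0.24262]
    [+0.18558 +0.93623 +0.29838]
    [+0.19323 -0.33250 +0.92310]
t = (-0.0250, -0.0979, 0.6465) m
M0: Pc = R·M0+t = (-0.14779, -0.01233, +0.58657); u = 595.0·(-0.14779)/0.58657 + 332.8 = 182.8864, v = 692.2·(-0.01233)/0.58657 + 250.9 = 236.3542
M1: Pc = R·M1+t = (+0.07188, +0.02999, +0.63062); u = 595.0·(+0.07188)/0.63062 + 332.8 = 400.6156, v = 692.2·(+0.02999)/0.63062 + 250.9 = 283.8147
M2: Pc = R·M2+t = (+0.09779, -0.18347, +0.70643); u = 595.0·(+0.09779)/0.70643 + 332.8 = 415.1635, v = 692.2·(-0.18347)/0.70643 + 250.9 = 71.1227
M3: Pc = R·M3+t = (-0.12188, -0.22579, +0.66238); u = 595.0·(-0.12188)/0.66238 + 332.8 = 223.3212, v = 692.2·(-0.22579)/0.66238 + 250.9 = 14.9471

c0=(182.89, 236.35) c1=(400.62, 283.81) c2=(415.16, 71.12) c3=(223.32, 14.95)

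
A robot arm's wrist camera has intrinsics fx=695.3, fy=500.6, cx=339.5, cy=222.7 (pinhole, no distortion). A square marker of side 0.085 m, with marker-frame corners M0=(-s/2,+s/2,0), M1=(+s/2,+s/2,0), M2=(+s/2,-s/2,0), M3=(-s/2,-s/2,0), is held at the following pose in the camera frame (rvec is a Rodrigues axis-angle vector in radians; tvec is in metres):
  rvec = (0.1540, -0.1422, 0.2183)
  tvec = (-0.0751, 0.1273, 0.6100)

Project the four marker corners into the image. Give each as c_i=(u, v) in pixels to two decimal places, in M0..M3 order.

c0=(195.94, 353.88) c1=(290.76, 365.03) c2=(311.69, 300.53) c3=(215.50, 287.74)

Intrinsics K: fx=695.3, fy=500.6, cx=339.5, cy=222.7
Marker side s = 0.085 m; corners in marker frame (Z=0):
  M0 = (-0.0425, +0.0425, 0)
  M1 = (+0.0425, +0.0425, 0)
  M2 = (+0.0425, -0.0425, 0)
  M3 = (-0.0425, -0.0425, 0)
rvec = (0.1540, -0.1422, 0.2183), |rvec| = θ = 0.30264 rad = 17.340°
Rodrigues: sinθ=0.29804, 1−cosθ=0.04545; R = I + sinθ·[k]× + (1−cosθ)·[k]×²:
    [+0.96632 -0.22585 -0.12336]
    [+0.20412 +0.96459 -0.16706]
    [+0.15672 +0.13626 +0.97820]
t = (-0.0751, 0.1273, 0.6100) m
M0: Pc = R·M0+t = (-0.12577, +0.15962, +0.60913); u = 695.3·(-0.12577)/0.60913 + 339.5 = 195.9413, v = 500.6·(+0.15962)/0.60913 + 222.7 = 353.8801
M1: Pc = R·M1+t = (-0.04363, +0.17697, +0.62245); u = 695.3·(-0.04363)/0.62245 + 339.5 = 290.7638, v = 500.6·(+0.17697)/0.62245 + 222.7 = 365.0261
M2: Pc = R·M2+t = (-0.02443, +0.09498, +0.61087); u = 695.3·(-0.02443)/0.61087 + 339.5 = 311.6903, v = 500.6·(+0.09498)/0.61087 + 222.7 = 300.5350
M3: Pc = R·M3+t = (-0.10657, +0.07763, +0.59755); u = 695.3·(-0.10657)/0.59755 + 339.5 = 215.4964, v = 500.6·(+0.07763)/0.59755 + 222.7 = 287.7351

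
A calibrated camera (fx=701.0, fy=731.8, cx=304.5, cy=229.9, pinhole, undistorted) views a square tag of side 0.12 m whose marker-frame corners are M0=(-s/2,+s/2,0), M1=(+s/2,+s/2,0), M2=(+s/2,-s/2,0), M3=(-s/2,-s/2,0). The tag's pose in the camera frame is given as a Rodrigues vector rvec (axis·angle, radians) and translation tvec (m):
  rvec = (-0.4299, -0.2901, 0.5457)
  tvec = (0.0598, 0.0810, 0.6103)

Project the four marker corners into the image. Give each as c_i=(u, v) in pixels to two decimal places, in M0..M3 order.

Intrinsics K: fx=701.0, fy=731.8, cx=304.5, cy=229.9
Marker side s = 0.12 m; corners in marker frame (Z=0):
  M0 = (-0.0600, +0.0600, 0)
  M1 = (+0.0600, +0.0600, 0)
  M2 = (+0.0600, -0.0600, 0)
  M3 = (-0.0600, -0.0600, 0)
rvec = (-0.4299, -0.2901, 0.5457), |rvec| = θ = 0.75283 rad = 43.134°
Rodrigues: sinθ=0.68371, 1−cosθ=0.27025; R = I + sinθ·[k]× + (1−cosθ)·[k]×²:
    [+0.81788 -0.43613 -0.37533]
    [+0.55506 +0.76988 +0.31494]
    [+0.15160 -0.46591 +0.87175]
t = (0.0598, 0.0810, 0.6103) m
M0: Pc = R·M0+t = (-0.01544, +0.09389, +0.57325); u = 701.0·(-0.01544)/0.57325 + 304.5 = 285.6188, v = 731.8·(+0.09389)/0.57325 + 229.9 = 349.7574
M1: Pc = R·M1+t = (+0.08271, +0.16050, +0.59144); u = 701.0·(+0.08271)/0.59144 + 304.5 = 402.5253, v = 731.8·(+0.16050)/0.59144 + 229.9 = 428.4851
M2: Pc = R·M2+t = (+0.13504, +0.06811, +0.64735); u = 701.0·(+0.13504)/0.64735 + 304.5 = 450.7318, v = 731.8·(+0.06811)/0.64735 + 229.9 = 306.8960
M3: Pc = R·M3+t = (+0.03689, +0.00150, +0.62916); u = 701.0·(+0.03689)/0.62916 + 304.5 = 345.6079, v = 731.8·(+0.00150)/0.62916 + 229.9 = 231.6487

c0=(285.62, 349.76) c1=(402.53, 428.49) c2=(450.73, 306.90) c3=(345.61, 231.65)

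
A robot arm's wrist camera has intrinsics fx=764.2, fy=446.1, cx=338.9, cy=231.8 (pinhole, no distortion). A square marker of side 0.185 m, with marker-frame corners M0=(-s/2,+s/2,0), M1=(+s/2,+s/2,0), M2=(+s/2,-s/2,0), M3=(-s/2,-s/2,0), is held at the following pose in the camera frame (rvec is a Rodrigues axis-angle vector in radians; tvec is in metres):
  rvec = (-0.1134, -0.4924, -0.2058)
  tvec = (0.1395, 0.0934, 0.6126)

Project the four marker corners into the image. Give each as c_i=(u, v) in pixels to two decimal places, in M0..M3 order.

Intrinsics K: fx=764.2, fy=446.1, cx=338.9, cy=231.8
Marker side s = 0.185 m; corners in marker frame (Z=0):
  M0 = (-0.0925, +0.0925, 0)
  M1 = (+0.0925, +0.0925, 0)
  M2 = (+0.0925, -0.0925, 0)
  M3 = (-0.0925, -0.0925, 0)
rvec = (-0.1134, -0.4924, -0.2058), |rvec| = θ = 0.54559 rad = 31.260°
Rodrigues: sinθ=0.51892, 1−cosθ=0.14518; R = I + sinθ·[k]× + (1−cosθ)·[k]×²:
    [+0.86109 +0.22297 -0.45695]
    [-0.16851 +0.97307 +0.15728]
    [+0.47971 -0.05843 +0.87548]
t = (0.1395, 0.0934, 0.6126) m
M0: Pc = R·M0+t = (+0.08047, +0.19900, +0.56282); u = 764.2·(+0.08047)/0.56282 + 338.9 = 448.1679, v = 446.1·(+0.19900)/0.56282 + 231.8 = 389.5270
M1: Pc = R·M1+t = (+0.23978, +0.16782, +0.65157); u = 764.2·(+0.23978)/0.65157 + 338.9 = 620.1243, v = 446.1·(+0.16782)/0.65157 + 231.8 = 346.7004
M2: Pc = R·M2+t = (+0.19853, -0.01220, +0.66238); u = 764.2·(+0.19853)/0.66238 + 338.9 = 567.9434, v = 446.1·(-0.01220)/0.66238 + 231.8 = 223.5862
M3: Pc = R·M3+t = (+0.03922, +0.01898, +0.57363); u = 764.2·(+0.03922)/0.57363 + 338.9 = 391.1546, v = 446.1·(+0.01898)/0.57363 + 231.8 = 246.5586

c0=(448.17, 389.53) c1=(620.12, 346.70) c2=(567.94, 223.59) c3=(391.15, 246.56)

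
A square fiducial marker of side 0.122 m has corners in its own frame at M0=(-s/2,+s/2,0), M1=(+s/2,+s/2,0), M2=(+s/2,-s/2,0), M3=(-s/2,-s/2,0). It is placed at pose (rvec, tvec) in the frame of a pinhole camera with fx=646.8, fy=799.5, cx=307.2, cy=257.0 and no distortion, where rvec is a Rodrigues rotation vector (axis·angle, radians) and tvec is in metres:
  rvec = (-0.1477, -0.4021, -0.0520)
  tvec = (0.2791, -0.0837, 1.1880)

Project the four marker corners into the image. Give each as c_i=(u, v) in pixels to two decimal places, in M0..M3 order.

c0=(434.72, 241.68) c1=(489.88, 240.58) c2=(482.30, 161.82) c3=(427.60, 159.68)

Intrinsics K: fx=646.8, fy=799.5, cx=307.2, cy=257.0
Marker side s = 0.122 m; corners in marker frame (Z=0):
  M0 = (-0.0610, +0.0610, 0)
  M1 = (+0.0610, +0.0610, 0)
  M2 = (+0.0610, -0.0610, 0)
  M3 = (-0.0610, -0.0610, 0)
rvec = (-0.1477, -0.4021, -0.0520), |rvec| = θ = 0.43151 rad = 24.724°
Rodrigues: sinθ=0.41825, 1−cosθ=0.09167; R = I + sinθ·[k]× + (1−cosθ)·[k]×²:
    [+0.91907 +0.07964 -0.38596]
    [-0.02116 +0.98793 +0.15345]
    [+0.39352 -0.13287 +0.90967]
t = (0.2791, -0.0837, 1.1880) m
M0: Pc = R·M0+t = (+0.22789, -0.02215, +1.15589); u = 646.8·(+0.22789)/1.15589 + 307.2 = 434.7226, v = 799.5·(-0.02215)/1.15589 + 257.0 = 241.6827
M1: Pc = R·M1+t = (+0.34002, -0.02473, +1.20390); u = 646.8·(+0.34002)/1.20390 + 307.2 = 489.8779, v = 799.5·(-0.02473)/1.20390 + 257.0 = 240.5788
M2: Pc = R·M2+t = (+0.33031, -0.14525, +1.22011); u = 646.8·(+0.33031)/1.22011 + 307.2 = 482.3004, v = 799.5·(-0.14525)/1.22011 + 257.0 = 161.8191
M3: Pc = R·M3+t = (+0.21818, -0.14267, +1.17210); u = 646.8·(+0.21818)/1.17210 + 307.2 = 427.5975, v = 799.5·(-0.14267)/1.17210 + 257.0 = 159.6817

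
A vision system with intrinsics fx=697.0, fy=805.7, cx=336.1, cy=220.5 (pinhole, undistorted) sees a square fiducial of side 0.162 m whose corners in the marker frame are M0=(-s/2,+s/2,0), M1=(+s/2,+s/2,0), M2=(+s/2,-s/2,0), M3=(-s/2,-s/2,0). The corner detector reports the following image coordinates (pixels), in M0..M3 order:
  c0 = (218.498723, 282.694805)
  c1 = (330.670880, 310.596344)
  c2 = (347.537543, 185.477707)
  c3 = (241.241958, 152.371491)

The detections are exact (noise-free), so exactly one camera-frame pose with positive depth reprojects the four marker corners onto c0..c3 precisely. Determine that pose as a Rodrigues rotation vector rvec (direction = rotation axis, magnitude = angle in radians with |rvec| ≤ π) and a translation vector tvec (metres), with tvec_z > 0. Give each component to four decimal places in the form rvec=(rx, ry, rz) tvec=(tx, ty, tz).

rvec=(-0.2432, -0.3461, 0.1994) tvec=(-0.0701, 0.0137, 0.9770)

Intrinsics K: fx=697.0, fy=805.7, cx=336.1, cy=220.5
Marker side s = 0.162 m; corners in marker frame (Z=0):
  M0 = (-0.0810, +0.0810, 0)
  M1 = (+0.0810, +0.0810, 0)
  M2 = (+0.0810, -0.0810, 0)
  M3 = (-0.0810, -0.0810, 0)
Detected image corners:
  c0 = (218.498723, 282.694805) px
  c1 = (330.670880, 310.596344) px
  c2 = (347.537543, 185.477707) px
  c3 = (241.241958, 152.371491) px
Planar DLT: solve 8×8 A·h = b for H (H[2,2]=1):
  H  [+764.09814 -199.90407 +286.11048]
  H  [+262.47510 +724.06812 +231.75650]
  H  [+0.31713 -0.27459 +1.00000]
B = K⁻¹H; ‖b₁‖=1.023515, ‖b₂‖=1.023515; λ = 2/(‖b₁‖+‖b₂‖) = 0.977025, sign → tz>0 ⇒ λ=+0.977025
r₁ = λ·B[:,0] = (+0.92167,+0.23349,+0.30984); r₂ = λ·B[:,1] = (-0.15085,+0.95146,-0.26828)
r₃ = r₁×r₂ = (-0.35744,+0.20053,+0.91215); SVD([r₁ r₂ r₃]) → R = UVᵀ:
  R  [+0.92167 -0.15085 -0.35744]
  R  [+0.23349 +0.95146 +0.20053]
  R  [+0.30984 -0.26828 +0.91215]
t = (-0.07007, +0.01365, +0.97703) m
tr R = 2.785283; θ = arccos((tr R − 1)/2) = 0.467625 rad = 26.793°
axis k = ((R−Rᵀ)₃₂, (R−Rᵀ)₁₃, (R−Rᵀ)₂₁) / (2 sinθ) = (-0.520012, -0.740162, +0.426320)
rvec = θ·k = (-0.243170, -0.346118, +0.199358)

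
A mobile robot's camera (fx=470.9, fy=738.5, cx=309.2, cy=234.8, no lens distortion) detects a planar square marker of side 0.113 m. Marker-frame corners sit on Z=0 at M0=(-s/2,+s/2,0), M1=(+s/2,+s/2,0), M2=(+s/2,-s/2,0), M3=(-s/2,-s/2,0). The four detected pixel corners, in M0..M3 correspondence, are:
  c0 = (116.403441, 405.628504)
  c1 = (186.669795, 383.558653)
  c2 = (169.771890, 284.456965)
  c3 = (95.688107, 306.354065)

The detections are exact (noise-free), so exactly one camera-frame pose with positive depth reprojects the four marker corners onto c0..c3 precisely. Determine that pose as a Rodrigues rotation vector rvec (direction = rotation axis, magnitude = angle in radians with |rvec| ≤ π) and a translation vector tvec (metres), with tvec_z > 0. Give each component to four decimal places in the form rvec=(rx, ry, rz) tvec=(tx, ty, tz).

rvec=(0.3250, -0.1138, -0.1695) tvec=(-0.2634, 0.1123, 0.7445)

Intrinsics K: fx=470.9, fy=738.5, cx=309.2, cy=234.8
Marker side s = 0.113 m; corners in marker frame (Z=0):
  M0 = (-0.0565, +0.0565, 0)
  M1 = (+0.0565, +0.0565, 0)
  M2 = (+0.0565, -0.0565, 0)
  M3 = (-0.0565, -0.0565, 0)
Detected image corners:
  c0 = (116.403441, 405.628504) px
  c1 = (186.669795, 383.558653) px
  c2 = (169.771890, 284.456965) px
  c3 = (95.688107, 306.354065) px
Planar DLT: solve 8×8 A·h = b for H (H[2,2]=1):
  H  [+654.30954 +228.67832 +142.59607]
  H  [-155.70001 +1029.12100 +346.15889]
  H  [+0.11265 +0.43871 +1.00000]
B = K⁻¹H; ‖b₁‖=1.343176, ‖b₂‖=1.343176; λ = 2/(‖b₁‖+‖b₂‖) = 0.744504, sign → tz>0 ⇒ λ=+0.744504
r₁ = λ·B[:,0] = (+0.97941,-0.18363,+0.08387); r₂ = λ·B[:,1] = (+0.14708,+0.93364,+0.32662)
r₃ = r₁×r₂ = (-0.13828,-0.30756,+0.94143); SVD([r₁ r₂ r₃]) → R = UVᵀ:
  R  [+0.97941 +0.14708 -0.13828]
  R  [-0.18363 +0.93364 -0.30756]
  R  [+0.08387 +0.32662 +0.94143]
t = (-0.26340, +0.11226, +0.74450) m
tr R = 2.854479; θ = arccos((tr R − 1)/2) = 0.383824 rad = 21.992°
axis k = ((R−Rᵀ)₃₂, (R−Rᵀ)₁₃, (R−Rᵀ)₂₁) / (2 sinθ) = (+0.846779, -0.296612, -0.441573)
rvec = θ·k = (+0.325015, -0.113847, -0.169486)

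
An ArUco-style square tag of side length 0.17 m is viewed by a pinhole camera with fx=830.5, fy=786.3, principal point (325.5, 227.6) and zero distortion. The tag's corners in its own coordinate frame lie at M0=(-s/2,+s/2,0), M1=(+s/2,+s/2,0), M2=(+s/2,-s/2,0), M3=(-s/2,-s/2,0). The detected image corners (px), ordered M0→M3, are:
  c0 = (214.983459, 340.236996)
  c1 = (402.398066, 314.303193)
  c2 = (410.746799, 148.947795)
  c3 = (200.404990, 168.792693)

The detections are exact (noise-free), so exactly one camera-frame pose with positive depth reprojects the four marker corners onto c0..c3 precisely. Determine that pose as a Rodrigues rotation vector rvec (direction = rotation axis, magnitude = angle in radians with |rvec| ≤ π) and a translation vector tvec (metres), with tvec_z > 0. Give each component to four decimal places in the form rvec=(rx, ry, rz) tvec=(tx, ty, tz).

rvec=(0.4839, -0.2376, -0.0626) tvec=(-0.0131, 0.0177, 0.6946)

Intrinsics K: fx=830.5, fy=786.3, cx=325.5, cy=227.6
Marker side s = 0.17 m; corners in marker frame (Z=0):
  M0 = (-0.0850, +0.0850, 0)
  M1 = (+0.0850, +0.0850, 0)
  M2 = (+0.0850, -0.0850, 0)
  M3 = (-0.0850, -0.0850, 0)
Detected image corners:
  c0 = (214.983459, 340.236996) px
  c1 = (402.398066, 314.303193) px
  c2 = (410.746799, 148.947795) px
  c3 = (200.404990, 168.792693) px
Planar DLT: solve 8×8 A·h = b for H (H[2,2]=1):
  H  [+1259.44730 +223.39292 +309.79381]
  H  [-61.72224 +1153.80004 +247.59352]
  H  [+0.30422 +0.67337 +1.00000]
B = K⁻¹H; ‖b₁‖=1.439661, ‖b₂‖=1.439661; λ = 2/(‖b₁‖+‖b₂‖) = 0.694608, sign → tz>0 ⇒ λ=+0.694608
r₁ = λ·B[:,0] = (+0.97055,-0.11569,+0.21131); r₂ = λ·B[:,1] = (+0.00352,+0.88387,+0.46773)
r₃ = r₁×r₂ = (-0.24088,-0.45321,+0.85824); SVD([r₁ r₂ r₃]) → R = UVᵀ:
  R  [+0.97055 +0.00352 -0.24088]
  R  [-0.11569 +0.88387 -0.45321]
  R  [+0.21131 +0.46773 +0.85824]
t = (-0.01314, +0.01766, +0.69461) m
tr R = 2.712656; θ = arccos((tr R − 1)/2) = 0.542680 rad = 31.093°
axis k = ((R−Rᵀ)₃₂, (R−Rᵀ)₁₃, (R−Rᵀ)₂₁) / (2 sinθ) = (+0.891631, -0.437805, -0.115419)
rvec = θ·k = (+0.483870, -0.237588, -0.062636)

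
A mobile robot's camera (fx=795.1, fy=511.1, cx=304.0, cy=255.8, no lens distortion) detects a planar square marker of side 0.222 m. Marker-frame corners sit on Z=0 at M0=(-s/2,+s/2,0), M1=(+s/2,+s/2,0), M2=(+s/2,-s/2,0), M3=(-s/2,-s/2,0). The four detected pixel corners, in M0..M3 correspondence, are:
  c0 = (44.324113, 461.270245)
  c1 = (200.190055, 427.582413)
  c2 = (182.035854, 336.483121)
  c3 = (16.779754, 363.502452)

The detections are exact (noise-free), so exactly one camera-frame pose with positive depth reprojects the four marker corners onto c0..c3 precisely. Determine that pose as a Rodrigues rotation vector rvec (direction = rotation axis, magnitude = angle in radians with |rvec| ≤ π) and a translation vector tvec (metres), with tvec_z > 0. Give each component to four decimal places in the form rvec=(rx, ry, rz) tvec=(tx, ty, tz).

Intrinsics K: fx=795.1, fy=511.1, cx=304.0, cy=255.8
Marker side s = 0.222 m; corners in marker frame (Z=0):
  M0 = (-0.1110, +0.1110, 0)
  M1 = (+0.1110, +0.1110, 0)
  M2 = (+0.1110, -0.1110, 0)
  M3 = (-0.1110, -0.1110, 0)
Detected image corners:
  c0 = (44.324113, 461.270245) px
  c1 = (200.190055, 427.582413) px
  c2 = (182.035854, 336.483121) px
  c3 = (16.779754, 363.502452) px
Planar DLT: solve 8×8 A·h = b for H (H[2,2]=1):
  H  [+765.44501 +125.14337 +114.52912]
  H  [+15.90895 +507.60356 +397.65416]
  H  [+0.38515 +0.20863 +1.00000]
B = K⁻¹H; ‖b₁‖=0.916196, ‖b₂‖=0.916196; λ = 2/(‖b₁‖+‖b₂‖) = 1.091470, sign → tz>0 ⇒ λ=+1.091470
r₁ = λ·B[:,0] = (+0.89003,-0.17642,+0.42038); r₂ = λ·B[:,1] = (+0.08473,+0.97004,+0.22771)
r₃ = r₁×r₂ = (-0.44795,-0.16705,+0.87831); SVD([r₁ r₂ r₃]) → R = UVᵀ:
  R  [+0.89003 +0.08473 -0.44795]
  R  [-0.17642 +0.97004 -0.16705]
  R  [+0.42038 +0.22771 +0.87831]
t = (-0.26010, +0.30293, +1.09147) m
tr R = 2.738379; θ = arccos((tr R − 1)/2) = 0.517235 rad = 29.635°
axis k = ((R−Rᵀ)₃₂, (R−Rᵀ)₁₃, (R−Rᵀ)₂₁) / (2 sinθ) = (+0.399174, -0.878027, -0.264062)
rvec = θ·k = (+0.206467, -0.454147, -0.136582)

rvec=(0.2065, -0.4541, -0.1366) tvec=(-0.2601, 0.3029, 1.0915)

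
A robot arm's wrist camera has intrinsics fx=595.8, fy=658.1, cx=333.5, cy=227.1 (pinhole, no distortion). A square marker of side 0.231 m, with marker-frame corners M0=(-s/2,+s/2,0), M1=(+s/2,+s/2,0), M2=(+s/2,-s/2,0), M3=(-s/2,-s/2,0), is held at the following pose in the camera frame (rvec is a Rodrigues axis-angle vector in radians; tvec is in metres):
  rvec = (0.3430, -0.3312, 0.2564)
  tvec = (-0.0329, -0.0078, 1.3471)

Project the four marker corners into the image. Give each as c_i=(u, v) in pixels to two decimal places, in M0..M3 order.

Intrinsics K: fx=595.8, fy=658.1, cx=333.5, cy=227.1
Marker side s = 0.231 m; corners in marker frame (Z=0):
  M0 = (-0.1155, +0.1155, 0)
  M1 = (+0.1155, +0.1155, 0)
  M2 = (+0.1155, -0.1155, 0)
  M3 = (-0.1155, -0.1155, 0)
rvec = (0.3430, -0.3312, 0.2564), |rvec| = θ = 0.54137 rad = 31.018°
Rodrigues: sinθ=0.51531, 1−cosθ=0.14300; R = I + sinθ·[k]× + (1−cosθ)·[k]×²:
    [+0.91440 -0.29948 -0.27235]
    [+0.18863 +0.91052 -0.36792]
    [+0.35817 +0.28506 +0.88908]
t = (-0.0329, -0.0078, 1.3471) m
M0: Pc = R·M0+t = (-0.17310, +0.07558, +1.33866); u = 595.8·(-0.17310)/1.33866 + 333.5 = 256.4559, v = 658.1·(+0.07558)/1.33866 + 227.1 = 264.2553
M1: Pc = R·M1+t = (+0.03812, +0.11915, +1.42139); u = 595.8·(+0.03812)/1.42139 + 333.5 = 349.4800, v = 658.1·(+0.11915)/1.42139 + 227.1 = 282.2671
M2: Pc = R·M2+t = (+0.10730, -0.09118, +1.35554); u = 595.8·(+0.10730)/1.35554 + 333.5 = 380.6632, v = 658.1·(-0.09118)/1.35554 + 227.1 = 182.8340
M3: Pc = R·M3+t = (-0.10392, -0.13475, +1.27281); u = 595.8·(-0.10392)/1.27281 + 333.5 = 284.8537, v = 658.1·(-0.13475)/1.27281 + 227.1 = 157.4269

c0=(256.46, 264.26) c1=(349.48, 282.27) c2=(380.66, 182.83) c3=(284.85, 157.43)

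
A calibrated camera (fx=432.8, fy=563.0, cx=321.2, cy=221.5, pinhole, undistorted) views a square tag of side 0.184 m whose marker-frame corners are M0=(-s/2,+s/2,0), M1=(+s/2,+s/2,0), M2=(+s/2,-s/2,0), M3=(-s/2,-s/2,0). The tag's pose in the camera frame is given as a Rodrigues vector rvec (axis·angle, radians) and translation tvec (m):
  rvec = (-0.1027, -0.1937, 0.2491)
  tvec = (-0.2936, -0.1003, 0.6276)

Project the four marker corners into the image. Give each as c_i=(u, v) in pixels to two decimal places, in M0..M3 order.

Intrinsics K: fx=432.8, fy=563.0, cx=321.2, cy=221.5
Marker side s = 0.184 m; corners in marker frame (Z=0):
  M0 = (-0.0920, +0.0920, 0)
  M1 = (+0.0920, +0.0920, 0)
  M2 = (+0.0920, -0.0920, 0)
  M3 = (-0.0920, -0.0920, 0)
rvec = (-0.1027, -0.1937, 0.2491), |rvec| = θ = 0.33184 rad = 19.013°
Rodrigues: sinθ=0.32578, 1−cosθ=0.05456; R = I + sinθ·[k]× + (1−cosθ)·[k]×²:
    [+0.95067 -0.23470 -0.20284]
    [+0.25441 +0.96403 +0.07692]
    [+0.17749 -0.12473 +0.97619]
t = (-0.2936, -0.1003, 0.6276) m
M0: Pc = R·M0+t = (-0.40265, -0.03501, +0.59980); u = 432.8·(-0.40265)/0.59980 + 321.2 = 30.6534, v = 563.0·(-0.03501)/0.59980 + 221.5 = 188.6334
M1: Pc = R·M1+t = (-0.22773, +0.01180, +0.63245); u = 432.8·(-0.22773)/0.63245 + 321.2 = 165.3597, v = 563.0·(+0.01180)/0.63245 + 221.5 = 232.0012
M2: Pc = R·M2+t = (-0.18455, -0.16559, +0.65540); u = 432.8·(-0.18455)/0.65540 + 321.2 = 199.3339, v = 563.0·(-0.16559)/0.65540 + 221.5 = 79.2602
M3: Pc = R·M3+t = (-0.35947, -0.21240, +0.62275); u = 432.8·(-0.35947)/0.62275 + 321.2 = 71.3737, v = 563.0·(-0.21240)/0.62275 + 221.5 = 29.4806

c0=(30.65, 188.63) c1=(165.36, 232.00) c2=(199.33, 79.26) c3=(71.37, 29.48)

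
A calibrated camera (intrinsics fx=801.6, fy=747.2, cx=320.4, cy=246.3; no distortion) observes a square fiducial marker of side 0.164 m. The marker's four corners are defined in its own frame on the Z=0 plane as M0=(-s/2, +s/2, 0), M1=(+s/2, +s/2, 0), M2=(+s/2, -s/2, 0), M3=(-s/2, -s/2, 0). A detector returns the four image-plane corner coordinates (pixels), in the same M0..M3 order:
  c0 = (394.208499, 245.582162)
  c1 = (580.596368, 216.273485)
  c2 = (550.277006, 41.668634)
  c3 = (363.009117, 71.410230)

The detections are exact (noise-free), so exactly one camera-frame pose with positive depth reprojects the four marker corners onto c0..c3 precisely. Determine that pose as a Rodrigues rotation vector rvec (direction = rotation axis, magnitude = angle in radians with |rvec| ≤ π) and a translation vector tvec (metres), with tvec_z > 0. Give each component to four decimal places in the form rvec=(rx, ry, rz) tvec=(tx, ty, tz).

Intrinsics K: fx=801.6, fy=747.2, cx=320.4, cy=246.3
Marker side s = 0.164 m; corners in marker frame (Z=0):
  M0 = (-0.0820, +0.0820, 0)
  M1 = (+0.0820, +0.0820, 0)
  M2 = (+0.0820, -0.0820, 0)
  M3 = (-0.0820, -0.0820, 0)
Detected image corners:
  c0 = (394.208499, 245.582162) px
  c1 = (580.596368, 216.273485) px
  c2 = (550.277006, 41.668634) px
  c3 = (363.009117, 71.410230) px
Planar DLT: solve 8×8 A·h = b for H (H[2,2]=1):
  H  [+1134.46945 +201.89336 +471.98448]
  H  [-181.46477 +1067.70756 +143.96285]
  H  [-0.01000 +0.03037 +1.00000]
B = K⁻¹H; ‖b₁‖=1.439363, ‖b₂‖=1.439363; λ = 2/(‖b₁‖+‖b₂‖) = 0.694752, sign → tz>0 ⇒ λ=+0.694752
r₁ = λ·B[:,0] = (+0.98603,-0.16644,-0.00694); r₂ = λ·B[:,1] = (+0.16655,+0.98581,+0.02110)
r₃ = r₁×r₂ = (+0.00333,-0.02196,+0.99975); SVD([r₁ r₂ r₃]) → R = UVᵀ:
  R  [+0.98603 +0.16655 +0.00333]
  R  [-0.16644 +0.98581 -0.02196]
  R  [-0.00694 +0.02110 +0.99975]
t = (+0.13138, -0.09515, +0.69475) m
tr R = 2.971588; θ = arccos((tr R − 1)/2) = 0.168758 rad = 9.669°
axis k = ((R−Rᵀ)₃₂, (R−Rᵀ)₁₃, (R−Rᵀ)₂₁) / (2 sinθ) = (+0.128178, +0.030600, -0.991279)
rvec = θ·k = (+0.021631, +0.005164, -0.167287)

rvec=(0.0216, 0.0052, -0.1673) tvec=(0.1314, -0.0952, 0.6948)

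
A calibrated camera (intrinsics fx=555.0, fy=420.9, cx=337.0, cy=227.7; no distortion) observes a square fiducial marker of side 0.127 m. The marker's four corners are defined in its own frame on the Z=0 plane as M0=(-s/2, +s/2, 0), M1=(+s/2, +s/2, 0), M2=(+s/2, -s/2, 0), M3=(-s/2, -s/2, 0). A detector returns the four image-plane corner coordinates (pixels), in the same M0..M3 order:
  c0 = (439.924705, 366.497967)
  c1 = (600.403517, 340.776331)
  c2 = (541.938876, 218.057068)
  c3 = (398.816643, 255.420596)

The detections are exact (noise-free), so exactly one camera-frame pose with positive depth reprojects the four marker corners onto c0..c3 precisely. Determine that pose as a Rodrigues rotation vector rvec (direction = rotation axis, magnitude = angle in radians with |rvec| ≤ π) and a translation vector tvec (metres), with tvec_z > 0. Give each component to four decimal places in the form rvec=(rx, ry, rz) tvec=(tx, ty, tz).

Intrinsics K: fx=555.0, fy=420.9, cx=337.0, cy=227.7
Marker side s = 0.127 m; corners in marker frame (Z=0):
  M0 = (-0.0635, +0.0635, 0)
  M1 = (+0.0635, +0.0635, 0)
  M2 = (+0.0635, -0.0635, 0)
  M3 = (-0.0635, -0.0635, 0)
Detected image corners:
  c0 = (439.924705, 366.497967) px
  c1 = (600.403517, 340.776331) px
  c2 = (541.938876, 218.057068) px
  c3 = (398.816643, 255.420596) px
Planar DLT: solve 8×8 A·h = b for H (H[2,2]=1):
  H  [+725.38093 +95.30473 +489.78919]
  H  [-528.62423 +743.30788 +293.94011]
  H  [-0.94359 -0.59083 +1.00000]
B = K⁻¹H; ‖b₁‖=2.231660, ‖b₂‖=2.231660; λ = 2/(‖b₁‖+‖b₂‖) = 0.448097, sign → tz>0 ⇒ λ=+0.448097
r₁ = λ·B[:,0] = (+0.84240,-0.33404,-0.42282); r₂ = λ·B[:,1] = (+0.23770,+0.93456,-0.26475)
r₃ = r₁×r₂ = (+0.48359,+0.12252,+0.86668); SVD([r₁ r₂ r₃]) → R = UVᵀ:
  R  [+0.84240 +0.23770 +0.48359]
  R  [-0.33404 +0.93456 +0.12252]
  R  [-0.42282 -0.26475 +0.86668]
t = (+0.12336, +0.07052, +0.44810) m
tr R = 2.643639; θ = arccos((tr R − 1)/2) = 0.606199 rad = 34.733°
axis k = ((R−Rᵀ)₃₂, (R−Rᵀ)₁₃, (R−Rᵀ)₂₁) / (2 sinθ) = (-0.339856, +0.795450, -0.501754)
rvec = θ·k = (-0.206020, +0.482201, -0.304163)

rvec=(-0.2060, 0.4822, -0.3042) tvec=(0.1234, 0.0705, 0.4481)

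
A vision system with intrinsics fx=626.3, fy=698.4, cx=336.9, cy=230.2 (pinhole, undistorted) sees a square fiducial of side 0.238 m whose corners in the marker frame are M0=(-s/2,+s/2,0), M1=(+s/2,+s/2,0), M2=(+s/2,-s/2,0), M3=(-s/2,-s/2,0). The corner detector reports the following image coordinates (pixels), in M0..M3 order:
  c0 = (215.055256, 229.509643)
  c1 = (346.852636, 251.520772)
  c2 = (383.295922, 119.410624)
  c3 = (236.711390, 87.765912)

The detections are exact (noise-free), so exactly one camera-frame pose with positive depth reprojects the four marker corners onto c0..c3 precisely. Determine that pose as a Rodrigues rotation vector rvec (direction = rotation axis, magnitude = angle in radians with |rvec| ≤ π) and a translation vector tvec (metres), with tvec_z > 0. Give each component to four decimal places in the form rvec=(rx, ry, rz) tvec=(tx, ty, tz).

Intrinsics K: fx=626.3, fy=698.4, cx=336.9, cy=230.2
Marker side s = 0.238 m; corners in marker frame (Z=0):
  M0 = (-0.1190, +0.1190, 0)
  M1 = (+0.1190, +0.1190, 0)
  M2 = (+0.1190, -0.1190, 0)
  M3 = (-0.1190, -0.1190, 0)
Detected image corners:
  c0 = (215.055256, 229.509643) px
  c1 = (346.852636, 251.520772) px
  c2 = (383.295922, 119.410624) px
  c3 = (236.711390, 87.765912) px
Planar DLT: solve 8×8 A·h = b for H (H[2,2]=1):
  H  [+642.12067 +21.42861 +296.29131]
  H  [+145.95330 +658.82143 +176.34764]
  H  [+0.19998 +0.48811 +1.00000]
B = K⁻¹H; ‖b₁‖=0.950059, ‖b₂‖=0.950059; λ = 2/(‖b₁‖+‖b₂‖) = 1.052567, sign → tz>0 ⇒ λ=+1.052567
r₁ = λ·B[:,0] = (+0.96593,+0.15059,+0.21049); r₂ = λ·B[:,1] = (-0.24035,+0.82357,+0.51377)
r₃ = r₁×r₂ = (-0.09599,-0.54685,+0.83171); SVD([r₁ r₂ r₃]) → R = UVᵀ:
  R  [+0.96593 -0.24035 -0.09599]
  R  [+0.15059 +0.82357 -0.54685]
  R  [+0.21049 +0.51377 +0.83171]
t = (-0.06825, -0.08116, +1.05257) m
tr R = 2.621211; θ = arccos((tr R − 1)/2) = 0.625611 rad = 35.845°
axis k = ((R−Rᵀ)₃₂, (R−Rᵀ)₁₃, (R−Rᵀ)₂₁) / (2 sinθ) = (+0.905594, -0.261681, +0.333799)
rvec = θ·k = (+0.566550, -0.163710, +0.208828)

rvec=(0.5665, -0.1637, 0.2088) tvec=(-0.0682, -0.0812, 1.0526)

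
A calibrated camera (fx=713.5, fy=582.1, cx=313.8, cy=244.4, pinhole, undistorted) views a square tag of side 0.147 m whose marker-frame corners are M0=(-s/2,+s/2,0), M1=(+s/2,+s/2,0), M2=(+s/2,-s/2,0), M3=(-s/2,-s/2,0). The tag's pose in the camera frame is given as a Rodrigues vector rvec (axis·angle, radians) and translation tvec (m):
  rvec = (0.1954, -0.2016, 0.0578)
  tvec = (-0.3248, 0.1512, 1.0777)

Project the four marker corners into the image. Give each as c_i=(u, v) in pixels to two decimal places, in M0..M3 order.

Intrinsics K: fx=713.5, fy=582.1, cx=313.8, cy=244.4
Marker side s = 0.147 m; corners in marker frame (Z=0):
  M0 = (-0.0735, +0.0735, 0)
  M1 = (+0.0735, +0.0735, 0)
  M2 = (+0.0735, -0.0735, 0)
  M3 = (-0.0735, -0.0735, 0)
rvec = (0.1954, -0.2016, 0.0578), |rvec| = θ = 0.28664 rad = 16.423°
Rodrigues: sinθ=0.28273, 1−cosθ=0.04080; R = I + sinθ·[k]× + (1−cosθ)·[k]×²:
    [+0.97816 -0.07657 -0.19324]
    [+0.03745 +0.97938 -0.19852]
    [+0.20446 +0.18695 +0.96086]
t = (-0.3248, 0.1512, 1.0777) m
M0: Pc = R·M0+t = (-0.40232, +0.22043, +1.07641); u = 713.5·(-0.40232)/1.07641 + 313.8 = 47.1205, v = 582.1·(+0.22043)/1.07641 + 244.4 = 363.6046
M1: Pc = R·M1+t = (-0.25853, +0.22594, +1.10647); u = 713.5·(-0.25853)/1.10647 + 313.8 = 147.0861, v = 582.1·(+0.22594)/1.10647 + 244.4 = 363.2628
M2: Pc = R·M2+t = (-0.24728, +0.08197, +1.07899); u = 713.5·(-0.24728)/1.07899 + 313.8 = 150.2834, v = 582.1·(+0.08197)/1.07899 + 244.4 = 288.6208
M3: Pc = R·M3+t = (-0.39107, +0.07646, +1.04893); u = 713.5·(-0.39107)/1.04893 + 313.8 = 47.7903, v = 582.1·(+0.07646)/1.04893 + 244.4 = 286.8328

c0=(47.12, 363.60) c1=(147.09, 363.26) c2=(150.28, 288.62) c3=(47.79, 286.83)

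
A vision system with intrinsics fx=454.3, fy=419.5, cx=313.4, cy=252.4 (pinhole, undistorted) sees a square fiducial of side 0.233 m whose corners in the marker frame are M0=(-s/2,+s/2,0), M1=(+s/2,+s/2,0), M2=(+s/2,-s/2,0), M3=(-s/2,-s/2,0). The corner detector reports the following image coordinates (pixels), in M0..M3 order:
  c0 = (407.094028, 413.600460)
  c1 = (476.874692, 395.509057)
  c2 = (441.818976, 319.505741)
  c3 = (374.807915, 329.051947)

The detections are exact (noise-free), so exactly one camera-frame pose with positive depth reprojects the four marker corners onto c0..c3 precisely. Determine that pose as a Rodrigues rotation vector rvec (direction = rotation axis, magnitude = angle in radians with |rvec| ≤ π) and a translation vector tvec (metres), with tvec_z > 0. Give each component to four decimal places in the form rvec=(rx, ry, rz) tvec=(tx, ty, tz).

rvec=(-0.5182, -0.4644, -0.1704) tvec=(0.2947, 0.3117, 1.1891)

Intrinsics K: fx=454.3, fy=419.5, cx=313.4, cy=252.4
Marker side s = 0.233 m; corners in marker frame (Z=0):
  M0 = (-0.1165, +0.1165, 0)
  M1 = (+0.1165, +0.1165, 0)
  M2 = (+0.1165, -0.1165, 0)
  M3 = (-0.1165, -0.1165, 0)
Detected image corners:
  c0 = (407.094028, 413.600460) px
  c1 = (476.874692, 395.509057) px
  c2 = (441.818976, 319.505741) px
  c3 = (374.807915, 329.051947) px
Planar DLT: solve 8×8 A·h = b for H (H[2,2]=1):
  H  [+460.62286 -11.48201 +425.99608]
  H  [+84.90657 +209.74840 +362.38128]
  H  [+0.39359 -0.36755 +1.00000]
B = K⁻¹H; ‖b₁‖=0.840984, ‖b₂‖=0.840984; λ = 2/(‖b₁‖+‖b₂‖) = 1.189083, sign → tz>0 ⇒ λ=+1.189083
r₁ = λ·B[:,0] = (+0.88278,-0.04092,+0.46801); r₂ = λ·B[:,1] = (+0.27145,+0.85750,-0.43705)
r₃ = r₁×r₂ = (-0.38343,+0.51286,+0.76809); SVD([r₁ r₂ r₃]) → R = UVᵀ:
  R  [+0.88278 +0.27145 -0.38343]
  R  [-0.04092 +0.85750 +0.51286]
  R  [+0.46801 -0.43705 +0.76809]
t = (+0.29471, +0.31174, +1.18908) m
tr R = 2.508360; θ = arccos((tr R − 1)/2) = 0.716392 rad = 41.046°
axis k = ((R−Rᵀ)₃₂, (R−Rᵀ)₁₃, (R−Rᵀ)₂₁) / (2 sinθ) = (-0.723281, -0.648303, -0.237840)
rvec = θ·k = (-0.518152, -0.464439, -0.170387)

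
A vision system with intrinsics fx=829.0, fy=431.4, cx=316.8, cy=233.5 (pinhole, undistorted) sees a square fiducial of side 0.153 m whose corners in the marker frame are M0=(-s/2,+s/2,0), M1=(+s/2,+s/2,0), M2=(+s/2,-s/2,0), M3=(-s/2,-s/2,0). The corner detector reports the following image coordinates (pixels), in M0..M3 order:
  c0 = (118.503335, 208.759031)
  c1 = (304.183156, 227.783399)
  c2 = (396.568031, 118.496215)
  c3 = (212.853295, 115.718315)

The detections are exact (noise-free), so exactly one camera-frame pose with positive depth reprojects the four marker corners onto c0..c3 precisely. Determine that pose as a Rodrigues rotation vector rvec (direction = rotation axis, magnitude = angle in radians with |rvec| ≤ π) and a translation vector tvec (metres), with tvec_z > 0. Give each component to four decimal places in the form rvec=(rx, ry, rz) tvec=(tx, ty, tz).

rvec=(-0.4197, 0.5213, 0.2990) tvec=(-0.0417, -0.0860, 0.5422)

Intrinsics K: fx=829.0, fy=431.4, cx=316.8, cy=233.5
Marker side s = 0.153 m; corners in marker frame (Z=0):
  M0 = (-0.0765, +0.0765, 0)
  M1 = (+0.0765, +0.0765, 0)
  M2 = (+0.0765, -0.0765, 0)
  M3 = (-0.0765, -0.0765, 0)
Detected image corners:
  c0 = (118.503335, 208.759031) px
  c1 = (304.183156, 227.783399) px
  c2 = (396.568031, 118.496215) px
  c3 = (212.853295, 115.718315) px
Planar DLT: solve 8×8 A·h = b for H (H[2,2]=1):
  H  [+951.88059 -757.58547 +253.07744]
  H  [-96.79198 +561.74823 +165.07482]
  H  [-0.98831 -0.56915 +1.00000]
B = K⁻¹H; ‖b₁‖=1.844347, ‖b₂‖=1.844347; λ = 2/(‖b₁‖+‖b₂‖) = 0.542197, sign → tz>0 ⇒ λ=+0.542197
r₁ = λ·B[:,0] = (+0.82734,+0.16839,-0.53586); r₂ = λ·B[:,1] = (-0.37756,+0.87305,-0.30859)
r₃ = r₁×r₂ = (+0.41587,+0.45763,+0.78589); SVD([r₁ r₂ r₃]) → R = UVᵀ:
  R  [+0.82734 -0.37756 +0.41587]
  R  [+0.16839 +0.87305 +0.45763]
  R  [-0.53586 -0.30859 +0.78589]
t = (-0.04168, -0.08600, +0.54220) m
tr R = 2.486286; θ = arccos((tr R − 1)/2) = 0.733041 rad = 42.000°
axis k = ((R−Rᵀ)₃₂, (R−Rᵀ)₁₃, (R−Rᵀ)₂₁) / (2 sinθ) = (-0.572549, +0.711169, +0.407955)
rvec = θ·k = (-0.419702, +0.521316, +0.299048)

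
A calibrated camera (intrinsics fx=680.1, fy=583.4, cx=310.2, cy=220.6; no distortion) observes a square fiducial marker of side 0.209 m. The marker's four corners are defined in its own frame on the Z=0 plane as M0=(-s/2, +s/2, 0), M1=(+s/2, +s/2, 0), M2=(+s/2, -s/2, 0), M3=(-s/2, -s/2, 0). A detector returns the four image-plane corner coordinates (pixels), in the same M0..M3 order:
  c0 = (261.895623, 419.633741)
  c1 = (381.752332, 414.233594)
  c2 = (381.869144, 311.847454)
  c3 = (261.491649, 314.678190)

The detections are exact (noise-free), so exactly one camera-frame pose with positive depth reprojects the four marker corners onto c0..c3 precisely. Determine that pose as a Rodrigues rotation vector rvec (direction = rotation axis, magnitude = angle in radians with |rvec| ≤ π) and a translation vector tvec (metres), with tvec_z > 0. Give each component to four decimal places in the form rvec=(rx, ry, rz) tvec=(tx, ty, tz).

Intrinsics K: fx=680.1, fy=583.4, cx=310.2, cy=220.6
Marker side s = 0.209 m; corners in marker frame (Z=0):
  M0 = (-0.1045, +0.1045, 0)
  M1 = (+0.1045, +0.1045, 0)
  M2 = (+0.1045, -0.1045, 0)
  M3 = (-0.1045, -0.1045, 0)
Detected image corners:
  c0 = (261.895623, 419.633741) px
  c1 = (381.752332, 414.233594) px
  c2 = (381.869144, 311.847454) px
  c3 = (261.491649, 314.678190) px
Planar DLT: solve 8×8 A·h = b for H (H[2,2]=1):
  H  [+613.13850 +7.30019 +322.50173]
  H  [+23.88952 +503.47782 +365.18417]
  H  [+0.11940 +0.02060 +1.00000]
B = K⁻¹H; ‖b₁‖=0.855465, ‖b₂‖=0.855465; λ = 2/(‖b₁‖+‖b₂‖) = 1.168955, sign → tz>0 ⇒ λ=+1.168955
r₁ = λ·B[:,0] = (+0.99020,-0.00491,+0.13958); r₂ = λ·B[:,1] = (+0.00156,+0.99971,+0.02408)
r₃ = r₁×r₂ = (-0.13965,-0.02363,+0.98992); SVD([r₁ r₂ r₃]) → R = UVᵀ:
  R  [+0.99020 +0.00156 -0.13965]
  R  [-0.00491 +0.99971 -0.02363]
  R  [+0.13958 +0.02408 +0.98992]
t = (+0.02114, +0.28970, +1.16895) m
tr R = 2.979826; θ = arccos((tr R − 1)/2) = 0.142154 rad = 8.145°
axis k = ((R−Rᵀ)₃₂, (R−Rᵀ)₁₃, (R−Rᵀ)₂₁) / (2 sinθ) = (+0.168382, -0.985457, -0.022847)
rvec = θ·k = (+0.023936, -0.140087, -0.003248)

rvec=(0.0239, -0.1401, -0.0032) tvec=(0.0211, 0.2897, 1.1690)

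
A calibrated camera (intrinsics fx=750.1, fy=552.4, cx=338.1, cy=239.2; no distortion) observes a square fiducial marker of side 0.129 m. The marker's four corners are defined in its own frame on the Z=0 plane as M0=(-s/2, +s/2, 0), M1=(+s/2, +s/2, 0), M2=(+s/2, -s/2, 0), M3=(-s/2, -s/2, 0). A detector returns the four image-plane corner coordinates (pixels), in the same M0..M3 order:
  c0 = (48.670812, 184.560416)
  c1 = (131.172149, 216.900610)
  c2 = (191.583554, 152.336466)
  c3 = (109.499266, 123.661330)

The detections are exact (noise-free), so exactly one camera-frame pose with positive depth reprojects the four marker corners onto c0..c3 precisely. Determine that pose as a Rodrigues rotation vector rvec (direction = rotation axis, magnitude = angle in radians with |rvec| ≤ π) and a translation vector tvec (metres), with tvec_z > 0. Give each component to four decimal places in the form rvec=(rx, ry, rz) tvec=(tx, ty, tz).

rvec=(-0.3251, 0.2276, 0.4935) tvec=(-0.2644, -0.1163, 0.9088)

Intrinsics K: fx=750.1, fy=552.4, cx=338.1, cy=239.2
Marker side s = 0.129 m; corners in marker frame (Z=0):
  M0 = (-0.0645, +0.0645, 0)
  M1 = (+0.0645, +0.0645, 0)
  M2 = (+0.0645, -0.0645, 0)
  M3 = (-0.0645, -0.0645, 0)
Detected image corners:
  c0 = (48.670812, 184.560416) px
  c1 = (131.172149, 216.900610) px
  c2 = (191.583554, 152.336466) px
  c3 = (109.499266, 123.661330) px
Planar DLT: solve 8×8 A·h = b for H (H[2,2]=1):
  H  [+599.50048 -502.96524 +119.92058]
  H  [+182.15004 +439.49922 +168.49503]
  H  [-0.31938 -0.27455 +1.00000]
B = K⁻¹H; ‖b₁‖=1.100303, ‖b₂‖=1.100303; λ = 2/(‖b₁‖+‖b₂‖) = 0.908841, sign → tz>0 ⇒ λ=+0.908841
r₁ = λ·B[:,0] = (+0.85721,+0.42538,-0.29027); r₂ = λ·B[:,1] = (-0.49693,+0.83114,-0.24953)
r₃ = r₁×r₂ = (+0.13511,+0.35814,+0.92384); SVD([r₁ r₂ r₃]) → R = UVᵀ:
  R  [+0.85721 -0.49693 +0.13511]
  R  [+0.42538 +0.83114 +0.35814]
  R  [-0.29027 -0.24953 +0.92384]
t = (-0.26435, -0.11633, +0.90884) m
tr R = 2.612186; θ = arccos((tr R − 1)/2) = 0.633276 rad = 36.284°
axis k = ((R−Rᵀ)₃₂, (R−Rᵀ)₁₃, (R−Rᵀ)₂₁) / (2 sinθ) = (-0.513413, +0.359399, +0.779256)
rvec = θ·k = (-0.325132, +0.227599, +0.493484)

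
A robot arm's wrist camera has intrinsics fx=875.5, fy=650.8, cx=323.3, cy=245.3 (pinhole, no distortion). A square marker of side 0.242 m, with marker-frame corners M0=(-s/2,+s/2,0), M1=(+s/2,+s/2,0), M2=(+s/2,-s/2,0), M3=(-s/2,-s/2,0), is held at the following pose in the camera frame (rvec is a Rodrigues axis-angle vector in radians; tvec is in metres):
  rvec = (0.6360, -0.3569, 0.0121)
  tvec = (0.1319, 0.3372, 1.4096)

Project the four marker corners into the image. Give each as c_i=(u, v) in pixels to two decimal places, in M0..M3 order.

c0=(325.61, 447.16) c1=(456.42, 426.46) c2=(488.31, 352.78) c3=(345.36, 371.20)

Intrinsics K: fx=875.5, fy=650.8, cx=323.3, cy=245.3
Marker side s = 0.242 m; corners in marker frame (Z=0):
  M0 = (-0.1210, +0.1210, 0)
  M1 = (+0.1210, +0.1210, 0)
  M2 = (+0.1210, -0.1210, 0)
  M3 = (-0.1210, -0.1210, 0)
rvec = (0.6360, -0.3569, 0.0121), |rvec| = θ = 0.72940 rad = 41.791°
Rodrigues: sinθ=0.66642, 1−cosθ=0.25442; R = I + sinθ·[k]× + (1−cosθ)·[k]×²:
    [+0.93902 -0.11961 -0.32240]
    [-0.09750 +0.80649 -0.58315]
    [+0.32977 +0.57902 +0.74565]
t = (0.1319, 0.3372, 1.4096) m
M0: Pc = R·M0+t = (+0.00381, +0.44658, +1.43976); u = 875.5·(+0.00381)/1.43976 + 323.3 = 325.6149, v = 650.8·(+0.44658)/1.43976 + 245.3 = 447.1641
M1: Pc = R·M1+t = (+0.23105, +0.42299, +1.51956); u = 875.5·(+0.23105)/1.51956 + 323.3 = 456.4191, v = 650.8·(+0.42299)/1.51956 + 245.3 = 426.4579
M2: Pc = R·M2+t = (+0.25999, +0.22782, +1.37944); u = 875.5·(+0.25999)/1.37944 + 323.3 = 488.3119, v = 650.8·(+0.22782)/1.37944 + 245.3 = 352.7811
M3: Pc = R·M3+t = (+0.03275, +0.25141, +1.29964); u = 875.5·(+0.03275)/1.29964 + 323.3 = 345.3630, v = 650.8·(+0.25141)/1.29964 + 245.3 = 371.1957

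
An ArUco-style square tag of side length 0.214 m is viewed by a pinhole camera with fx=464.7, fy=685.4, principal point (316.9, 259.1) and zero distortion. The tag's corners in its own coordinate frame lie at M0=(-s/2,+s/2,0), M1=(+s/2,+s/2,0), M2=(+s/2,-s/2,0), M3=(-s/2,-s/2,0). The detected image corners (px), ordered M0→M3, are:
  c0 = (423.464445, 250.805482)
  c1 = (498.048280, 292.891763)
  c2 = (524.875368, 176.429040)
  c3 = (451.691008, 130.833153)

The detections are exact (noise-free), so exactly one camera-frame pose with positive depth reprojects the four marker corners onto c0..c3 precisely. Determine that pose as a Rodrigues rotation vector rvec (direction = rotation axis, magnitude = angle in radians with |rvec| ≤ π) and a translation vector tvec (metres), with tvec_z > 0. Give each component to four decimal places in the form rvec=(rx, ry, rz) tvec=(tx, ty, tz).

rvec=(-0.0070, -0.1814, 0.3444) tvec=(0.3968, -0.0786, 1.1651)

Intrinsics K: fx=464.7, fy=685.4, cx=316.9, cy=259.1
Marker side s = 0.214 m; corners in marker frame (Z=0):
  M0 = (-0.1070, +0.1070, 0)
  M1 = (+0.1070, +0.1070, 0)
  M2 = (+0.1070, -0.1070, 0)
  M3 = (-0.1070, -0.1070, 0)
Detected image corners:
  c0 = (423.464445, 250.805482) px
  c1 = (498.048280, 292.891763) px
  c2 = (524.875368, 176.429040) px
  c3 = (451.691008, 130.833153) px
Planar DLT: solve 8×8 A·h = b for H (H[2,2]=1):
  H  [+416.76428 -143.93073 +475.16322]
  H  [+236.95885 +545.40274 +212.88875]
  H  [+0.15073 -0.03236 +1.00000]
B = K⁻¹H; ‖b₁‖=0.858266, ‖b₂‖=0.858266; λ = 2/(‖b₁‖+‖b₂‖) = 1.165140, sign → tz>0 ⇒ λ=+1.165140
r₁ = λ·B[:,0] = (+0.92519,+0.33643,+0.17562); r₂ = λ·B[:,1] = (-0.33517,+0.94140,-0.03770)
r₃ = r₁×r₂ = (-0.17801,-0.02398,+0.98374); SVD([r₁ r₂ r₃]) → R = UVᵀ:
  R  [+0.92519 -0.33517 -0.17801]
  R  [+0.33643 +0.94140 -0.02398]
  R  [+0.17562 -0.03770 +0.98374]
t = (+0.39681, -0.07856, +1.16514) m
tr R = 2.850329; θ = arccos((tr R − 1)/2) = 0.389327 rad = 22.307°
axis k = ((R−Rᵀ)₃₂, (R−Rᵀ)₁₃, (R−Rᵀ)₂₁) / (2 sinθ) = (-0.018068, -0.465832, +0.884689)
rvec = θ·k = (-0.007034, -0.181361, +0.344434)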